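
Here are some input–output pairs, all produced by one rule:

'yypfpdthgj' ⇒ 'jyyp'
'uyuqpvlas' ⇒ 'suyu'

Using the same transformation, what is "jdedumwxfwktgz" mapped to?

What's happening: move the first 3 characters to the end (rotate left by 3), then keep only the last 4 characters.
"jdedumwxfwktgz" → "dumwxfwktgzjde" → "zjde".

zjde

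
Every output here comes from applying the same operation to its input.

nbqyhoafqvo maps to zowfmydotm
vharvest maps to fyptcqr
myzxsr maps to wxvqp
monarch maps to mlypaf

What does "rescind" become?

cqaglb

Looking at the pairs, the operation is to shift every letter 2 places backward in the alphabet (wrapping around), then delete the first character.
Starting from "rescind": after the first operation, "pcqaglb"; after the second, "cqaglb".
(Check on "vharvest": → "tfyptcqr" → "fyptcqr" ✓)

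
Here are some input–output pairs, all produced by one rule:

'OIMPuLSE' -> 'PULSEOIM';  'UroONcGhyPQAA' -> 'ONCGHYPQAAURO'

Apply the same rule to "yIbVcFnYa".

VCFNYAYIB

In each case the input is transformed by: move the first 3 characters to the end (rotate left by 3), then convert every letter to uppercase.
"yIbVcFnYa" → "VcFnYayIb" → "VCFNYAYIB".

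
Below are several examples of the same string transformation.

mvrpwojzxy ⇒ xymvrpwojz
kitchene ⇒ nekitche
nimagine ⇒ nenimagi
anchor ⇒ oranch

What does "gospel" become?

Each output is the input with this applied: move the last 2 characters to the front (rotate right by 2).
"gospel" → "elgosp".

elgosp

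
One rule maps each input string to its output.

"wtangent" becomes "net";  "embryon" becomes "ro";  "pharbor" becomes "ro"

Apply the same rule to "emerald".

Looking at the pairs, the operation is to keep every other character starting from the second (positions 2nd, 4th, 6th, ...), then delete the first character.
Starting from "emerald": after the first operation, "mrl"; after the second, "rl".

rl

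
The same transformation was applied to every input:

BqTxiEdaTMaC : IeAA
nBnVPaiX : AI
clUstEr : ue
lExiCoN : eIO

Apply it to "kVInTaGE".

The rule is to flip the case of every letter, then keep only the vowels.
Working it through for "kVInTaGE": intermediate "KviNtAge", final "iAe".

iAe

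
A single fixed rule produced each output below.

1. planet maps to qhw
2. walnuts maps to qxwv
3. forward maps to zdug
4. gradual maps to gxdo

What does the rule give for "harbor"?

The rule is to shift every letter 3 places forward in the alphabet (wrapping around), then delete the first 3 characters.
On "harbor": the first step gives "kdueru", and the second then gives "eru".

eru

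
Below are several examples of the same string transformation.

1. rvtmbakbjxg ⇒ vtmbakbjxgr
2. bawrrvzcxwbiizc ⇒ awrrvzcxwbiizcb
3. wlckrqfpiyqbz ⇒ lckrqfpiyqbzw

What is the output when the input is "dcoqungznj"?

Rule — move the first character to the end.
"dcoqungznj" → "coqungznjd".

coqungznjd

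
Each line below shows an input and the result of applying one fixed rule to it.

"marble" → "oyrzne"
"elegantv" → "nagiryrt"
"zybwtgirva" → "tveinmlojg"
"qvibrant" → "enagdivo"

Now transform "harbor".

obeune

The transformation: shift every letter 13 places forward in the alphabet (wrapping around) — i.e. ROT13, then swap the front and back halves of the string.
"harbor" → "obeune".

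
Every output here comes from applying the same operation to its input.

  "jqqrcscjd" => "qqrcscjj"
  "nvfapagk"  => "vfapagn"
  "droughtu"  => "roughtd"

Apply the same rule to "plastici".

In each case the input is transformed by: swap the first and last characters, then delete the first character.
Working it through for "plastici": intermediate "ilasticp", final "lasticp".

lasticp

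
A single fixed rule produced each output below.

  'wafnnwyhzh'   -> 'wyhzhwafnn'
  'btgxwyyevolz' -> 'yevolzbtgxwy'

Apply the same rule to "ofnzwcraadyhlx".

aadyhlxofnzwcr

In each case the input is transformed by: swap the front and back halves of the string.
For "ofnzwcraadyhlx" the result is "aadyhlxofnzwcr".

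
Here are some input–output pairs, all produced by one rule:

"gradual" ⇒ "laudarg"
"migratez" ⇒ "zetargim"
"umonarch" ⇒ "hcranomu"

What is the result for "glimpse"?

espmilg

In each case the input is transformed by: reverse the string.
So "glimpse" becomes "espmilg".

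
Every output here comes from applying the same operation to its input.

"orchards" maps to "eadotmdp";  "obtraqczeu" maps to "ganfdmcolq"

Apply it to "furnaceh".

trgdzmoq

In each case the input is transformed by: move the last character to the front, then shift every letter 12 places forward in the alphabet (wrapping around).
Applying both steps to "furnaceh": "hfurnace", then "trgdzmoq".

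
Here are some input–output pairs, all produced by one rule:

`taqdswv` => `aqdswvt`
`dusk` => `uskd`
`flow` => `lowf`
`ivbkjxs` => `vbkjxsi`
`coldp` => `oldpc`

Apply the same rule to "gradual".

radualg

Looking at the pairs, the operation is to move the first character to the end.
Doing the same to "gradual": "radualg".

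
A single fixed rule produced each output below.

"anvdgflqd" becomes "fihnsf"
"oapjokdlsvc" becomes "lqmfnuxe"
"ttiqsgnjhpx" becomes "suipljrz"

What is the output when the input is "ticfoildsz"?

hqknfub

The transformation: shift every letter 2 places forward in the alphabet (wrapping around), then delete the first 3 characters.
On "ticfoildsz": the first step gives "vkehqknfub", and the second then gives "hqknfub".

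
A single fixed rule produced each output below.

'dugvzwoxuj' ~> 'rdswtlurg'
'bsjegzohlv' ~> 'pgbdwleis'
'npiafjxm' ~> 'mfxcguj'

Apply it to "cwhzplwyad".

Rule — delete the first character, then shift every letter 3 places backward in the alphabet (wrapping around).
On "cwhzplwyad" that produces "tewmitvxa".

tewmitvxa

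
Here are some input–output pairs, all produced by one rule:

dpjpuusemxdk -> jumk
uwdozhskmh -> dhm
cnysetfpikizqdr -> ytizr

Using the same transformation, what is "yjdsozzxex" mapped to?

What's happening: keep one character in every 3, starting at position 3 (positions 3rd, 6th, 9th, ...).
For "yjdsozzxex" the result is "dze".

dze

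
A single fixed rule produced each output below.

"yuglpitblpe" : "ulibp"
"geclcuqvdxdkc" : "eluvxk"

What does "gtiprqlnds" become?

Looking at the pairs, the operation is to keep every other character starting from the second (positions 2nd, 4th, 6th, ...).
Doing the same to "gtiprqlnds": "tpqns".

tpqns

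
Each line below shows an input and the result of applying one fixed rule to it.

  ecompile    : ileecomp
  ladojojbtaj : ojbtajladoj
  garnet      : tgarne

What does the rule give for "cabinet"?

etcabin

Each output is the input with this applied: move the first 3 characters to the end (rotate left by 3), then move the first 2 characters to the end (rotate left by 2).
For "cabinet", step one produces "inetcab"; step two turns that into "etcabin".
(Check on "ecompile": → "mpileeco" → "ileecomp" ✓)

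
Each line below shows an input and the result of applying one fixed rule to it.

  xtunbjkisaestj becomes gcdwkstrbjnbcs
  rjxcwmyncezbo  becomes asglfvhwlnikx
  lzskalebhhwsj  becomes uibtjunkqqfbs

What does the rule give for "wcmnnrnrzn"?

In each case the input is transformed by: shift every letter 9 places forward in the alphabet (wrapping around).
For "wcmnnrnrzn" the result is "flvwwawaiw".

flvwwawaiw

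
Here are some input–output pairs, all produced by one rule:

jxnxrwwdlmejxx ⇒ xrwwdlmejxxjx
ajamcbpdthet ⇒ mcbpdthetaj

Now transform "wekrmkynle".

rmkynlewe

Looking at the pairs, the operation is to move the first 2 characters to the end (rotate left by 2), then delete the first character.
On "wekrmkynle": the first step gives "krmkynlewe", and the second then gives "rmkynlewe".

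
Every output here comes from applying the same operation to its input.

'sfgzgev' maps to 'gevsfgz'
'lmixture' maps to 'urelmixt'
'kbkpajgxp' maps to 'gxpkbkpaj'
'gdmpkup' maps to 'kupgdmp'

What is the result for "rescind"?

The rule is to move the last 3 characters to the front (rotate right by 3).
"rescind" → "indresc".

indresc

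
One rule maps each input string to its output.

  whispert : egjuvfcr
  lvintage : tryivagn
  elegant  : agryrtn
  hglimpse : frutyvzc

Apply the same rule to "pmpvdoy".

Each output is the input with this applied: shift every letter 13 places forward in the alphabet (wrapping around) — i.e. ROT13, then move the last 2 characters to the front (rotate right by 2).
On "pmpvdoy" that produces "blczciq".

blczciq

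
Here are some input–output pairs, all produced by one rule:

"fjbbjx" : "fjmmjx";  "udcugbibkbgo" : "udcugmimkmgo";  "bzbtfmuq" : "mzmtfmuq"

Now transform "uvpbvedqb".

uvpmvedqm

What's happening: replace every "b" with "m".
On "uvpbvedqb" that produces "uvpmvedqm".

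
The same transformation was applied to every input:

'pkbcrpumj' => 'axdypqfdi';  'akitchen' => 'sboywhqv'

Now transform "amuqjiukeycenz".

bnoaiexwiysmqs

The rule is to shift every letter 12 places backward in the alphabet (wrapping around), then move the last 2 characters to the front (rotate right by 2).
"amuqjiukeycenz" → "oaiexwiysmqsbn" → "bnoaiexwiysmqs".
(Check on "akitchen": → "oywhqvsb" → "sboywhqv" ✓)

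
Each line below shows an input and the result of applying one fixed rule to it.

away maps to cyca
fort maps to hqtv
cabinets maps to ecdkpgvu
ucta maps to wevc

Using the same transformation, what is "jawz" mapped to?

In each case the input is transformed by: shift every letter 2 places forward in the alphabet (wrapping around).
Doing the same to "jawz": "lcyb".

lcyb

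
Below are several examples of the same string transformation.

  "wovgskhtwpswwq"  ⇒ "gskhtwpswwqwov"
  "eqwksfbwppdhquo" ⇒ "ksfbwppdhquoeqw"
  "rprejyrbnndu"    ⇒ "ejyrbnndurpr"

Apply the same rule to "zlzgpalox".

gpaloxzlz

The transformation: move the first 3 characters to the end (rotate left by 3).
For "zlzgpalox" the result is "gpaloxzlz".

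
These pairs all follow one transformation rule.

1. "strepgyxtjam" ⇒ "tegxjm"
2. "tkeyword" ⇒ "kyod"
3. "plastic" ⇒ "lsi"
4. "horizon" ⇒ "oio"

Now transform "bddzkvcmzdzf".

Looking at the pairs, the operation is to keep every other character starting from the second (positions 2nd, 4th, 6th, ...).
For "bddzkvcmzdzf" the result is "dzvmdf".

dzvmdf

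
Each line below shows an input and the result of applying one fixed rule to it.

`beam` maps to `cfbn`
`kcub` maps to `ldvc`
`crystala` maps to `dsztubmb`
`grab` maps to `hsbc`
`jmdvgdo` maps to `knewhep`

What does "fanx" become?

The transformation: shift every letter 1 place forward in the alphabet (wrapping around).
On "fanx" that produces "gboy".

gboy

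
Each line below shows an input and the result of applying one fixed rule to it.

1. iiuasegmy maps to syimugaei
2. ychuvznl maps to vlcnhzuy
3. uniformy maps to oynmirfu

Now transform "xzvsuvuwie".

In each case the input is transformed by: take characters alternately from the front and the back (1st, last, 2nd, 2nd-last, ...), then swap the first and last characters.
On "xzvsuvuwie": the first step gives "xezivwsuuv", and the second then gives "vezivwsuux".
(Check on "uniformy": → "uynmirfo" → "oynmirfu" ✓)

vezivwsuux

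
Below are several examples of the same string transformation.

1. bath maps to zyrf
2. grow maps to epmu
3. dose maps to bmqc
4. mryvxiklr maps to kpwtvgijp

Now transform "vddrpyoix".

Rule — shift every letter 2 places backward in the alphabet (wrapping around).
Doing the same to "vddrpyoix": "tbbpnwmgv".

tbbpnwmgv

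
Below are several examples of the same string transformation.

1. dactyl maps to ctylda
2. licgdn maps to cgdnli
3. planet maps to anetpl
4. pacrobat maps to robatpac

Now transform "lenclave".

The transformation: move the last character to the front, then swap the front and back halves of the string.
"lenclave" → "elenclav" → "clavelen".

clavelen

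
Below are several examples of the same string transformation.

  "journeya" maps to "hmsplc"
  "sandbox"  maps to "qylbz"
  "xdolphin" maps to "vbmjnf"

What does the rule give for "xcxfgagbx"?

vavdeye

The pattern: shift every letter 2 places backward in the alphabet (wrapping around), then delete the last 2 characters.
For "xcxfgagbx", step one produces "vavdeyezv"; step two turns that into "vavdeye".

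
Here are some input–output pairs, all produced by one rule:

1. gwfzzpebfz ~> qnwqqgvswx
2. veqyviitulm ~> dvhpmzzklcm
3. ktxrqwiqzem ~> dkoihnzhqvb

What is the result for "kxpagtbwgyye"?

Rule — shift every letter 9 places backward in the alphabet (wrapping around), then swap the first and last characters.
"kxpagtbwgyye" → "bogrxksnxppv" → "vogrxksnxppb".

vogrxksnxppb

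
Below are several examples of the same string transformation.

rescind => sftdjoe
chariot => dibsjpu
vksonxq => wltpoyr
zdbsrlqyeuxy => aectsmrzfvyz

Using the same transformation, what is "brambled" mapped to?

Looking at the pairs, the operation is to shift every letter 1 place forward in the alphabet (wrapping around).
On "brambled" that produces "csbncmfe".

csbncmfe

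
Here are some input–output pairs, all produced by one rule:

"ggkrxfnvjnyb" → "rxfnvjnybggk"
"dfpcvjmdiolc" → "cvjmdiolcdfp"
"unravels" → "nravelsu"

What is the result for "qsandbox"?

Rule — swap the front and back halves of the string, then move the last 3 characters to the front (rotate right by 3).
Starting from "qsandbox": after the first operation, "dboxqsan"; after the second, "sandboxq".

sandboxq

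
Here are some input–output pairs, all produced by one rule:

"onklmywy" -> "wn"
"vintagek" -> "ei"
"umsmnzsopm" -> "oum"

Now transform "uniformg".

In each case the input is transformed by: swap the front and back halves of the string, then keep one character in every 3, starting at position 3 (positions 3rd, 6th, 9th, ...).
So "uniformg" becomes "mn".

mn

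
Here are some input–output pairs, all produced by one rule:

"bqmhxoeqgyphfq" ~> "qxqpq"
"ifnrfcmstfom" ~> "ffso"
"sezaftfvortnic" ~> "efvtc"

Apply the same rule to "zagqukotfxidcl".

The transformation: keep one character in every 3, starting at position 2 (positions 2nd, 5th, 8th, ...).
Applying that to "zagqukotfxidcl" gives "autil".

autil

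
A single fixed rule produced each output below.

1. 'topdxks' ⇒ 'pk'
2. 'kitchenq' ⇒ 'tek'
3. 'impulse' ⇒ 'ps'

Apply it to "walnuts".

The pattern: move the first character to the end, then keep one character in every 3, starting at position 2 (positions 2nd, 5th, 8th, ...).
Working it through for "walnuts": intermediate "alnutsw", final "lt".

lt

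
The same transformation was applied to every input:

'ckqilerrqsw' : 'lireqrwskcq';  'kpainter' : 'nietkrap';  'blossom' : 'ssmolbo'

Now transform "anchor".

What's happening: move the first 3 characters to the end (rotate left by 3), then swap each adjacent pair of characters (1↔2, 3↔4, ...).
On "anchor": the first step gives "horanc", and the second then gives "oharcn".

oharcn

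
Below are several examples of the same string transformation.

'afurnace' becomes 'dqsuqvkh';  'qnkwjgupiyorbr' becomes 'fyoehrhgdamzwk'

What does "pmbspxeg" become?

fnuwfcri

Looking at the pairs, the operation is to shift every letter 10 places backward in the alphabet (wrapping around), then swap the front and back halves of the string.
"pmbspxeg" → "fcrifnuw" → "fnuwfcri".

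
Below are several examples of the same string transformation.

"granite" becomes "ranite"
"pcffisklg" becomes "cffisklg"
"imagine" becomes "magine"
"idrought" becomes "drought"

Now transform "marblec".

Rule — delete the first character.
Doing the same to "marblec": "arblec".

arblec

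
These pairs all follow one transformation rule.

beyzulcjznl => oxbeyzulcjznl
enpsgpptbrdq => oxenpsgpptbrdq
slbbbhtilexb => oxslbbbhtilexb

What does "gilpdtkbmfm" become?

The rule is to prepend "ox".
So "gilpdtkbmfm" becomes "oxgilpdtkbmfm".

oxgilpdtkbmfm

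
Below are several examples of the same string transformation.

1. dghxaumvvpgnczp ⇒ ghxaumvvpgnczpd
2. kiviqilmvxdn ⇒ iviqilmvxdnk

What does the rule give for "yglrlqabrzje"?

glrlqabrzjey

Rule — move the first character to the end.
On "yglrlqabrzje" that produces "glrlqabrzjey".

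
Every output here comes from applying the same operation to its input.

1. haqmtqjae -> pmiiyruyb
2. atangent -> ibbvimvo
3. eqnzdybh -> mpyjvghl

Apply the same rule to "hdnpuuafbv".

pdljvnxicc

The rule is to shift every letter 8 places forward in the alphabet (wrapping around), then take characters alternately from the front and the back (1st, last, 2nd, 2nd-last, ...).
"hdnpuuafbv" → "plvxccinjd" → "pdljvnxicc".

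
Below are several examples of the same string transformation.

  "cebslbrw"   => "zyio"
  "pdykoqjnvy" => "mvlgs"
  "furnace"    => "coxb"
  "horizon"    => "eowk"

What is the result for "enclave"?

Looking at the pairs, the operation is to keep every other character starting from the first (positions 1st, 3rd, 5th, ...), then shift every letter 3 places backward in the alphabet (wrapping around).
"enclave" → "ecae" → "bzxb".

bzxb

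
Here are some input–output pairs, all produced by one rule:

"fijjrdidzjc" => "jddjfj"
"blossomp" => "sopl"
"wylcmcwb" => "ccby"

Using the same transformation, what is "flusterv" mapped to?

In each case the input is transformed by: move the first 3 characters to the end (rotate left by 3), then keep every other character starting from the first (positions 1st, 3rd, 5th, ...).
"flusterv" → "stervflu" → "sevl".

sevl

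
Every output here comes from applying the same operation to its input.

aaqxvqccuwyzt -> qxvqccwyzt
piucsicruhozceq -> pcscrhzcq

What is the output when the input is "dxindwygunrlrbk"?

dxndwygnrlrbk

Each output is the input with this applied: remove every vowel.
On "dxindwygunrlrbk" that produces "dxndwygnrlrbk".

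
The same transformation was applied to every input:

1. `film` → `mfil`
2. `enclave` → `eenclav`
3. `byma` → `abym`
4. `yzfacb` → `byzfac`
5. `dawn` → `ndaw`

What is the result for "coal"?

lcoa

What's happening: move the last character to the front.
"coal" → "lcoa".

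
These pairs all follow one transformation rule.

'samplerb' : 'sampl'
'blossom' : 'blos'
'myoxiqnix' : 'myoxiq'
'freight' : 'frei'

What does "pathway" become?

path

Each output is the input with this applied: delete the last 3 characters.
On "pathway" that produces "path".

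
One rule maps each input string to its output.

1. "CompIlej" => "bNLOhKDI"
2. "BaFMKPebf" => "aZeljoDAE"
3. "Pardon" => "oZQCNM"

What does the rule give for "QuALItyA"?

pTzkhSXz

What's happening: flip the case of every letter, then shift every letter 1 place backward in the alphabet (wrapping around).
Working it through for "QuALItyA": intermediate "qUaliTYa", final "pTzkhSXz".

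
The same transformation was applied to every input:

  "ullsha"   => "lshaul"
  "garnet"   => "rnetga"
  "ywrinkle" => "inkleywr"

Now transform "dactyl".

ctylda

In each case the input is transformed by: swap the front and back halves of the string, then move the last character to the front.
For "dactyl", step one produces "tyldac"; step two turns that into "ctylda".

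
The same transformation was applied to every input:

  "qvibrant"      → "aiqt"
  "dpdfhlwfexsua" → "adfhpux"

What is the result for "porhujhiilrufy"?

The rule is to sort the characters into alphabetical order, then keep every other character starting from the first (positions 1st, 3rd, 5th, ...).
On "porhujhiilrufy": the first step gives "fhhiijloprruuy", and the second then gives "fhilpru".
(Check on "qvibrant": → "abinqrtv" → "aiqt" ✓)

fhilpru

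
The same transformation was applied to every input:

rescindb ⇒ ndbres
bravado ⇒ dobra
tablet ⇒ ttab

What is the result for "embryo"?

oemb

Each output is the input with this applied: move the first 3 characters to the end (rotate left by 3), then delete the first 2 characters.
For "embryo", step one produces "ryoemb"; step two turns that into "oemb".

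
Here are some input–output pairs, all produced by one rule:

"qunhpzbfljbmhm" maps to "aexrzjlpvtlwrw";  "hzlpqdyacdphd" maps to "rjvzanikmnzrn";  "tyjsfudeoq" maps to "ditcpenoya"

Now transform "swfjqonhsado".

cgptayxrckny

Each output is the input with this applied: shift every letter 10 places forward in the alphabet (wrapping around).
Doing the same to "swfjqonhsado": "cgptayxrckny".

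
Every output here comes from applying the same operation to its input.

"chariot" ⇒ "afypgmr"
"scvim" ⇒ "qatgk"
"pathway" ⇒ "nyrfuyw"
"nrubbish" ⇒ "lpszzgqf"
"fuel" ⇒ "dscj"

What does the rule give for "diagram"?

Looking at the pairs, the operation is to shift every letter 2 places backward in the alphabet (wrapping around).
Doing the same to "diagram": "bgyepyk".

bgyepyk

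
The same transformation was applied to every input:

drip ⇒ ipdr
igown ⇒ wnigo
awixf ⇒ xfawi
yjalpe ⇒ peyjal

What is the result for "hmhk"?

hkhm

Each output is the input with this applied: move the last 2 characters to the front (rotate right by 2).
"hmhk" → "hkhm".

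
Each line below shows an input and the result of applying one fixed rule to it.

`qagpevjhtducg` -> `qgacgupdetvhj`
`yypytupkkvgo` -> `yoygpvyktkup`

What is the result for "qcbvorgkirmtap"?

qpcabtvmorrigk

Looking at the pairs, the operation is to take characters alternately from the front and the back (1st, last, 2nd, 2nd-last, ...).
For "qcbvorgkirmtap" the result is "qpcabtvmorrigk".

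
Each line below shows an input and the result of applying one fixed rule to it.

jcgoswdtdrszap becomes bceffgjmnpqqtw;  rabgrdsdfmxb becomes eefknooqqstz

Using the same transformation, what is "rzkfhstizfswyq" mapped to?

Rule — shift every letter 13 places forward in the alphabet (wrapping around) — i.e. ROT13, then sort the characters into alphabetical order.
Working it through for "rzkfhstizfswyq": intermediate "emxsufgvmsfjld", final "deffgjlmmssuvx".

deffgjlmmssuvx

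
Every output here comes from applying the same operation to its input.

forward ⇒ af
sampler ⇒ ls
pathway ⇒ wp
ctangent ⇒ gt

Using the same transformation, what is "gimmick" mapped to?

The rule is to move the first 2 characters to the end (rotate left by 2), then keep one character in every 3, starting at position 3 (positions 3rd, 6th, 9th, ...).
Applying both steps to "gimmick": "mmickgi", then "ig".

ig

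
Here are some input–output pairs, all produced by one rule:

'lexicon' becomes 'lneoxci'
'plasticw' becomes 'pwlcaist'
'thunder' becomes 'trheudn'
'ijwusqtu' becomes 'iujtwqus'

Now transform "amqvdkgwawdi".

The pattern: take characters alternately from the front and the back (1st, last, 2nd, 2nd-last, ...).
So "amqvdkgwawdi" becomes "aimdqwvadwkg".

aimdqwvadwkg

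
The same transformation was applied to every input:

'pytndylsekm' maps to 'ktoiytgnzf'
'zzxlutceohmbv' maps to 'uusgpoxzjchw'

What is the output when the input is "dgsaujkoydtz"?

ybnvpefjtyo

Rule — delete the last character, then shift every letter 5 places backward in the alphabet (wrapping around).
For "dgsaujkoydtz", step one produces "dgsaujkoydt"; step two turns that into "ybnvpefjtyo".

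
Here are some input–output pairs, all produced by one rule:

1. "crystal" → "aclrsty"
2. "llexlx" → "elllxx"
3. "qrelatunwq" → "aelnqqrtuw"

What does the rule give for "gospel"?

Looking at the pairs, the operation is to sort the characters into alphabetical order.
On "gospel" that produces "eglops".

eglops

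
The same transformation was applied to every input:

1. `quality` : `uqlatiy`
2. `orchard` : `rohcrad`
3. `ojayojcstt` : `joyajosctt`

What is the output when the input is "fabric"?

Rule — swap each adjacent pair of characters (1↔2, 3↔4, ...).
"fabric" → "afrbci".

afrbci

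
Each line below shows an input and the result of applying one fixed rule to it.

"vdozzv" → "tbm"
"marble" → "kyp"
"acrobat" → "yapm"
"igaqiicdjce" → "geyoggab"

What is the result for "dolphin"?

Each output is the input with this applied: shift every letter 2 places backward in the alphabet (wrapping around), then delete the last 3 characters.
For "dolphin", step one produces "bmjnfgl"; step two turns that into "bmjn".
(Check on "vdozzv": → "tbmxxt" → "tbm" ✓)

bmjn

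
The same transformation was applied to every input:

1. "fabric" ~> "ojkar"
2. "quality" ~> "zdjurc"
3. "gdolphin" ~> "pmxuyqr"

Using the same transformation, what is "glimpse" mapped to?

purvyb

Each output is the input with this applied: delete the last character, then shift every letter 9 places forward in the alphabet (wrapping around).
Applying both steps to "glimpse": "glimps", then "purvyb".
(Check on "quality": → "qualit" → "zdjurc" ✓)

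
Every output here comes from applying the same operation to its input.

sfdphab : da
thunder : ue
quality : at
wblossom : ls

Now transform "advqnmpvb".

What's happening: keep one character in every 3, starting at position 3 (positions 3rd, 6th, 9th, ...).
Applying that to "advqnmpvb" gives "vmb".

vmb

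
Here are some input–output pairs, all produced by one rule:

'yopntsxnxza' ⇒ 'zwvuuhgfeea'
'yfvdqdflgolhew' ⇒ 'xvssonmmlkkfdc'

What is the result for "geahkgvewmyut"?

tronnllhfdcba

In each case the input is transformed by: shift every letter 7 places forward in the alphabet (wrapping around), then sort the characters into reverse alphabetical order.
"geahkgvewmyut" → "nlhorncldtfba" → "tronnllhfdcba".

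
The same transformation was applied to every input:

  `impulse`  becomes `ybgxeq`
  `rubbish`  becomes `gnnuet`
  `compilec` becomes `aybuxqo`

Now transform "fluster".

Rule — shift every letter 12 places forward in the alphabet (wrapping around), then delete the first character.
So "fluster" becomes "xgefqd".

xgefqd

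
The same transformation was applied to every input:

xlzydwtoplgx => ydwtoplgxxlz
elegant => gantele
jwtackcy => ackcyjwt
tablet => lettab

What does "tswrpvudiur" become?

rpvudiurtsw

Each output is the input with this applied: move the first 3 characters to the end (rotate left by 3).
So "tswrpvudiur" becomes "rpvudiurtsw".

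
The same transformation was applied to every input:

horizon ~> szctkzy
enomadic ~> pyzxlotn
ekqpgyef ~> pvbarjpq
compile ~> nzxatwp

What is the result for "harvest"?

slcgpde

In each case the input is transformed by: shift every letter 11 places forward in the alphabet (wrapping around).
For "harvest" the result is "slcgpde".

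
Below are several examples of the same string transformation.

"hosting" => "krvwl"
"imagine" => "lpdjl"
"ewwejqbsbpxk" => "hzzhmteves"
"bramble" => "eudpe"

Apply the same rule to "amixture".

dplawx

Each output is the input with this applied: delete the last 2 characters, then shift every letter 3 places forward in the alphabet (wrapping around).
For "amixture", step one produces "amixtu"; step two turns that into "dplawx".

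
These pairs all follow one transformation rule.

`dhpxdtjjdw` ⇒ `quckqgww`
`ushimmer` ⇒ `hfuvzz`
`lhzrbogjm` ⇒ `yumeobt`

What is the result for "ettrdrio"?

rggeqe

The pattern: shift every letter 13 places forward in the alphabet (wrapping around) — i.e. ROT13, then delete the last 2 characters.
Applying both steps to "ettrdrio": "rggeqevb", then "rggeqe".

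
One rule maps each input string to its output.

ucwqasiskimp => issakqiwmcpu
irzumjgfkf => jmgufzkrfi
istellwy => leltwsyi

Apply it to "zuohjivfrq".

ijvhforuqz

Each output is the input with this applied: swap the front and back halves of the string, then take characters alternately from the front and the back (1st, last, 2nd, 2nd-last, ...).
For "zuohjivfrq", step one produces "ivfrqzuohj"; step two turns that into "ijvhforuqz".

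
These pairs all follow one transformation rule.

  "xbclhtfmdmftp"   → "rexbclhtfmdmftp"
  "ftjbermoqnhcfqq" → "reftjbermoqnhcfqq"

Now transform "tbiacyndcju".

retbiacyndcju

The pattern: prepend "re".
For "tbiacyndcju" the result is "retbiacyndcju".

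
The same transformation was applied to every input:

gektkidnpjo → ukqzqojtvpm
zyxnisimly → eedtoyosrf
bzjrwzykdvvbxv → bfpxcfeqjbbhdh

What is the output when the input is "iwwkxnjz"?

fccqdtpo

Looking at the pairs, the operation is to shift every letter 6 places forward in the alphabet (wrapping around), then swap the first and last characters.
Doing the same to "iwwkxnjz": "fccqdtpo".
(Check on "gektkidnpjo": → "mkqzqojtvpu" → "ukqzqojtvpm" ✓)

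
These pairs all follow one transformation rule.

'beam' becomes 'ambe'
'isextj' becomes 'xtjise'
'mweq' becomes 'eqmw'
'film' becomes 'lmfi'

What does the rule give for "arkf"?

What's happening: swap the front and back halves of the string.
"arkf" → "kfar".

kfar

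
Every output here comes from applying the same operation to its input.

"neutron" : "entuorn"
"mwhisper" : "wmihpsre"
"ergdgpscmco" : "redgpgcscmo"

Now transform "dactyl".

adtcly

Looking at the pairs, the operation is to swap each adjacent pair of characters (1↔2, 3↔4, ...).
On "dactyl" that produces "adtcly".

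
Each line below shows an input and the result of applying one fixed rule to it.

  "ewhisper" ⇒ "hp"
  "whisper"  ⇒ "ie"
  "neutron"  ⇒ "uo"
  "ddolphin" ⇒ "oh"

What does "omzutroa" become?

Each output is the input with this applied: keep one character in every 3, starting at position 3 (positions 3rd, 6th, 9th, ...).
So "omzutroa" becomes "zr".

zr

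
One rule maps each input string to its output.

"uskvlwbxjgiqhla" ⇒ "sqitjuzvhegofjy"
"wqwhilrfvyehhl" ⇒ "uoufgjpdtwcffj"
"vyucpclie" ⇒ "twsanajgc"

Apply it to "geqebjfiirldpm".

What's happening: shift every letter 2 places backward in the alphabet (wrapping around).
"geqebjfiirldpm" → "ecoczhdggpjbnk".

ecoczhdggpjbnk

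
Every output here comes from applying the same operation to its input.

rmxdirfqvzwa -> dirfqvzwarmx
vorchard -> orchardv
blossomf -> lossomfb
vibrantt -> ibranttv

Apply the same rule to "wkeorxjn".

keorxjnw

The transformation: move the last 3 characters to the front (rotate right by 3), then swap the front and back halves of the string.
On "wkeorxjn": the first step gives "xjnwkeor", and the second then gives "keorxjnw".
(Check on "rmxdirfqvzwa": → "zwarmxdirfqv" → "dirfqvzwarmx" ✓)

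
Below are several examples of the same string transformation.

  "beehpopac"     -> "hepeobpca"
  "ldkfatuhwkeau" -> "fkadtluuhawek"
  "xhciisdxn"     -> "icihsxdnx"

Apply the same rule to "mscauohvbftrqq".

Looking at the pairs, the operation is to move the first 3 characters to the end (rotate left by 3), then take characters alternately from the front and the back (1st, last, 2nd, 2nd-last, ...).
"mscauohvbftrqq" → "auohvbftrqqmsc" → "acusomhqvqbrft".

acusomhqvqbrft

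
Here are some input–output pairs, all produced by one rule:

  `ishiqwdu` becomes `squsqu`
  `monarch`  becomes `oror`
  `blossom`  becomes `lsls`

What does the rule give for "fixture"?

What's happening: keep one character in every 3, starting at position 2 (positions 2nd, 5th, 8th, ...), then write the whole string twice.
Starting from "fixture": after the first operation, "iu"; after the second, "iuiu".
(Check on "ishiqwdu": → "squ" → "squsqu" ✓)

iuiu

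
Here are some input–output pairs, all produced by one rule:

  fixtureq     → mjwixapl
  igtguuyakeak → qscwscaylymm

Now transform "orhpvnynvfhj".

qfnxzbgjzhnf

Each output is the input with this applied: shift every letter 8 places backward in the alphabet (wrapping around), then swap the front and back halves of the string.
On "orhpvnynvfhj": the first step gives "gjzhnfqfnxzb", and the second then gives "qfnxzbgjzhnf".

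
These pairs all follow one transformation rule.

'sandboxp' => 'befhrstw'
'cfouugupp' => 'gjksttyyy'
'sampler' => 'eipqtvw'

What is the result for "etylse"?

What's happening: shift every letter 4 places forward in the alphabet (wrapping around), then sort the characters into alphabetical order.
Applying both steps to "etylse": "ixcpwi", then "ciipwx".

ciipwx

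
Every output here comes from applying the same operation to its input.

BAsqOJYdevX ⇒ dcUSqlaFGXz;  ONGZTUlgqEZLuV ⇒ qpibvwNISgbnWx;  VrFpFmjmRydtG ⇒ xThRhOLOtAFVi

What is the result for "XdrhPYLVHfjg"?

The transformation: flip the case of every letter, then shift every letter 2 places forward in the alphabet (wrapping around).
Starting from "XdrhPYLVHfjg": after the first operation, "xDRHpylvhFJG"; after the second, "zFTJranxjHLI".

zFTJranxjHLI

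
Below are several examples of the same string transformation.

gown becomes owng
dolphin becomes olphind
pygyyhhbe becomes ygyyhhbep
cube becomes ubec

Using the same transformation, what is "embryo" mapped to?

mbryoe

Rule — move the first character to the end.
"embryo" → "mbryoe".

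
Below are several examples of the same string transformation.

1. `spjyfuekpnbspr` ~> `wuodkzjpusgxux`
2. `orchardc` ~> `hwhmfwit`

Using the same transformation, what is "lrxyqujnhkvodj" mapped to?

owcdvzosmpatiq

Rule — shift every letter 5 places forward in the alphabet (wrapping around), then swap the first and last characters.
Starting from "lrxyqujnhkvodj": after the first operation, "qwcdvzosmpatio"; after the second, "owcdvzosmpatiq".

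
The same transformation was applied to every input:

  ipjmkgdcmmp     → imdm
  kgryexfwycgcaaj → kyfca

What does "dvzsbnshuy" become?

dssy

What's happening: keep one character in every 3, starting at position 1 (positions 1st, 4th, 7th, ...).
So "dvzsbnshuy" becomes "dssy".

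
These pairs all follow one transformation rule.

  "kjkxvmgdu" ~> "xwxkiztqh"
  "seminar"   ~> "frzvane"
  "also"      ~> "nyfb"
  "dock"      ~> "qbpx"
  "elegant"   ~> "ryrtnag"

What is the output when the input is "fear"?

srne

The rule is to shift every letter 13 places forward in the alphabet (wrapping around) — i.e. ROT13.
So "fear" becomes "srne".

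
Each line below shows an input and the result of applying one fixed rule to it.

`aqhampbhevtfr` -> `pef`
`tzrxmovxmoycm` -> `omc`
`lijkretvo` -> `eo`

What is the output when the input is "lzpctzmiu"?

zu

The rule is to keep one character in every 3, starting at position 3 (positions 3rd, 6th, 9th, ...), then delete the first character.
Applying both steps to "lzpctzmiu": "pzu", then "zu".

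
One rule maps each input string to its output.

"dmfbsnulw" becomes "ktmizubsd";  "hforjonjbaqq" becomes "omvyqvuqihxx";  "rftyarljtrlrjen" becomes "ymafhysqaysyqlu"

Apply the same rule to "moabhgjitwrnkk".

tvhionqpadyurr

The rule is to shift every letter 7 places forward in the alphabet (wrapping around).
Applying that to "moabhgjitwrnkk" gives "tvhionqpadyurr".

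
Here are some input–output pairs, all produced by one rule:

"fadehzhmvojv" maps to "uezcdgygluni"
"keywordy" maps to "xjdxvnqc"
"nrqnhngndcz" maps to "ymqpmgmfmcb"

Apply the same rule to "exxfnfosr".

qdwwemenr

The transformation: shift every letter 1 place backward in the alphabet (wrapping around), then move the last character to the front.
On "exxfnfosr" that produces "qdwwemenr".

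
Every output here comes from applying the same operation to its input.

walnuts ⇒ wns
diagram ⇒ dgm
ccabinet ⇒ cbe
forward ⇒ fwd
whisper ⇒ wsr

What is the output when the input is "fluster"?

fsr

Each output is the input with this applied: keep one character in every 3, starting at position 1 (positions 1st, 4th, 7th, ...).
Applying that to "fluster" gives "fsr".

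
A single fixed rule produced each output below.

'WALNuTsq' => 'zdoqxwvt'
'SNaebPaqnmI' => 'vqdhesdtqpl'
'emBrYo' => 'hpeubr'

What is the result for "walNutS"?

zdoqxwv

Looking at the pairs, the operation is to shift every letter 3 places forward in the alphabet (wrapping around), then convert every letter to lowercase.
Starting from "walNutS": after the first operation, "zdoQxwV"; after the second, "zdoqxwv".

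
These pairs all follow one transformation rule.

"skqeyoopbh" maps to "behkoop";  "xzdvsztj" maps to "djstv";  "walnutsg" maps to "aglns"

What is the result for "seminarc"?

aceim

Each output is the input with this applied: sort the characters into alphabetical order, then delete the last 3 characters.
Starting from "seminarc": after the first operation, "aceimnrs"; after the second, "aceim".
(Check on "walnutsg": → "aglnstuw" → "aglns" ✓)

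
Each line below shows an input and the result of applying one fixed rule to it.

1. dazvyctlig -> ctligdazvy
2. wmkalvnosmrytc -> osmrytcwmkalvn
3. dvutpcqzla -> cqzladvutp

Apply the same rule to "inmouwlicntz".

licntzinmouw

Rule — swap the front and back halves of the string.
Doing the same to "inmouwlicntz": "licntzinmouw".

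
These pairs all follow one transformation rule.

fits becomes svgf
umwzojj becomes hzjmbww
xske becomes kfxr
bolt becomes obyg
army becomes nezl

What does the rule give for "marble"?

Each output is the input with this applied: shift every letter 13 places forward in the alphabet (wrapping around) — i.e. ROT13.
Doing the same to "marble": "zneoyr".

zneoyr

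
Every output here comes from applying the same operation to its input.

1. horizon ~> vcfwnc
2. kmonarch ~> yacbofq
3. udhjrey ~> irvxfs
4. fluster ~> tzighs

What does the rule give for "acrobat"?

oqfcpo

Looking at the pairs, the operation is to delete the last character, then shift every letter 12 places backward in the alphabet (wrapping around).
Working it through for "acrobat": intermediate "acroba", final "oqfcpo".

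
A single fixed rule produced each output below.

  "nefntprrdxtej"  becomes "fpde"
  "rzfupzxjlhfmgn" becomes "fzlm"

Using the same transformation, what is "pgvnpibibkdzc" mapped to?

The transformation: keep one character in every 3, starting at position 3 (positions 3rd, 6th, 9th, ...).
Doing the same to "pgvnpibibkdzc": "vibz".

vibz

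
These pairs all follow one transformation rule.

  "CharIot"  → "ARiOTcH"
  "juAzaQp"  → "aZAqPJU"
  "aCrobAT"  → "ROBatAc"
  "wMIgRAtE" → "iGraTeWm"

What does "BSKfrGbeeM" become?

kFRgBEEmbs

The pattern: move the first 2 characters to the end (rotate left by 2), then flip the case of every letter.
"BSKfrGbeeM" → "KfrGbeeMBS" → "kFRgBEEmbs".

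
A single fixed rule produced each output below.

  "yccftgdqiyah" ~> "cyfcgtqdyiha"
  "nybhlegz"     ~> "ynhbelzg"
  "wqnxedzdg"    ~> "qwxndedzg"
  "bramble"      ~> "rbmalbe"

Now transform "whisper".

The rule is to swap each adjacent pair of characters (1↔2, 3↔4, ...).
For "whisper" the result is "hwsiepr".

hwsiepr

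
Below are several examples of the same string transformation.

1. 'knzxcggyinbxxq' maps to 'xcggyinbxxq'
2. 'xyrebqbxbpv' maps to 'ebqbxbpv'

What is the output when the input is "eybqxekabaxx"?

Rule — delete the first 3 characters.
So "eybqxekabaxx" becomes "qxekabaxx".

qxekabaxx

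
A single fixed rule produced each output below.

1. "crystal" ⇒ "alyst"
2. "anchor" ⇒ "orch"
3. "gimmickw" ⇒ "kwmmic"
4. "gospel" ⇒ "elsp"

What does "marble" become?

Each output is the input with this applied: delete the first 2 characters, then move the last 2 characters to the front (rotate right by 2).
Doing the same to "marble": "lerb".

lerb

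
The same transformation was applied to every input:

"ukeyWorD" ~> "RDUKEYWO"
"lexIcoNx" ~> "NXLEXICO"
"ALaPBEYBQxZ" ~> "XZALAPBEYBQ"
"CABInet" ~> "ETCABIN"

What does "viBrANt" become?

NTVIBRA

The rule is to move the last 2 characters to the front (rotate right by 2), then convert every letter to uppercase.
So "viBrANt" becomes "NTVIBRA".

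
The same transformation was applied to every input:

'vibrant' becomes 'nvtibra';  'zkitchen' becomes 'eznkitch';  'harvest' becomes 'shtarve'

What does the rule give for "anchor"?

Each output is the input with this applied: swap the first and last characters, then move the last 2 characters to the front (rotate right by 2).
Applying both steps to "anchor": "rnchoa", then "oarnch".

oarnch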